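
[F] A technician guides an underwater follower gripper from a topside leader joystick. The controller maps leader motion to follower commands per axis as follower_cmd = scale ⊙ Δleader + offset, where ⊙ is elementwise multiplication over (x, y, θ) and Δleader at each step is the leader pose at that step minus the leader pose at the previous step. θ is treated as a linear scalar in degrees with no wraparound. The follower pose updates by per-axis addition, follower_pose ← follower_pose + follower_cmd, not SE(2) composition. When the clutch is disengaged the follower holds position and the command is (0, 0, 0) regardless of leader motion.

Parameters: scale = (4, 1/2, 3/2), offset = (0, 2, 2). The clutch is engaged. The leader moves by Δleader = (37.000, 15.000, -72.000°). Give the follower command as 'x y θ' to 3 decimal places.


axis x: 4·37.000 + 0 = 148.000
axis y: 1/2·15.000 + 2 = 9.500
axis θ: 3/2·-72.000 + 2 = -106.000

148.000 9.500 -106.000


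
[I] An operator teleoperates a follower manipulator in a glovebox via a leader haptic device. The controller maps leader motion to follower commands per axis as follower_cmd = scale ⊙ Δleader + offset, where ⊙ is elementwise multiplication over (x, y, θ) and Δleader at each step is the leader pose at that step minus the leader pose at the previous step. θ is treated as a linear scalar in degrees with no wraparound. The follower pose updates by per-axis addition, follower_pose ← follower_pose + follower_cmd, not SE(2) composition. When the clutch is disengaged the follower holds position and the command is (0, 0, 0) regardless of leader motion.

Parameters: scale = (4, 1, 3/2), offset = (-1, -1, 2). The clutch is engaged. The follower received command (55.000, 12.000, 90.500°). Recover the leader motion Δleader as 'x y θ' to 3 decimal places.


axis x: (55.000 − -1) / (4) = 14.000
axis y: (12.000 − -1) / (1) = 13.000
axis θ: (90.500 − 2) / (3/2) = 59.000

14.000 13.000 59.000


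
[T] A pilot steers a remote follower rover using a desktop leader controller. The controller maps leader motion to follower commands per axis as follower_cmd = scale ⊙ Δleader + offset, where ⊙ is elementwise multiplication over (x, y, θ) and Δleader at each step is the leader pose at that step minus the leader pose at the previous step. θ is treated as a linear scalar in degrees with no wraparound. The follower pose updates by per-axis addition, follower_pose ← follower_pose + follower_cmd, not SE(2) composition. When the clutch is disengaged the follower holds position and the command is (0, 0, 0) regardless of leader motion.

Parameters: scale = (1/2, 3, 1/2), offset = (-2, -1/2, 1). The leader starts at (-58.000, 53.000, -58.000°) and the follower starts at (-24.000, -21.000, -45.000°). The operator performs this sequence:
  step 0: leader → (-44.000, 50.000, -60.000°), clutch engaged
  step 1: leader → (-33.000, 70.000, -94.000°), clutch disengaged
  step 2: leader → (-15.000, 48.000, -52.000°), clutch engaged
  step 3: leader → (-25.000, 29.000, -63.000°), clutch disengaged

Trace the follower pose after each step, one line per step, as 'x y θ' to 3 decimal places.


step 0: Δleader=(14.000, -3.000, -2.000°), engaged; cmd=(5.000, -9.500, 0.000°) → follower=(-19.000, -30.500, -45.000°)
step 1: Δleader=(11.000, 20.000, -34.000°), disengaged; cmd=(0,0,0) → follower holds at (-19.000, -30.500, -45.000°)
step 2: Δleader=(18.000, -22.000, 42.000°), engaged; cmd=(7.000, -66.500, 22.000°) → follower=(-12.000, -97.000, -23.000°)
step 3: Δleader=(-10.000, -19.000, -11.000°), disengaged; cmd=(0,0,0) → follower holds at (-12.000, -97.000, -23.000°)

-19.000 -30.500 -45.000
-19.000 -30.500 -45.000
-12.000 -97.000 -23.000
-12.000 -97.000 -23.000


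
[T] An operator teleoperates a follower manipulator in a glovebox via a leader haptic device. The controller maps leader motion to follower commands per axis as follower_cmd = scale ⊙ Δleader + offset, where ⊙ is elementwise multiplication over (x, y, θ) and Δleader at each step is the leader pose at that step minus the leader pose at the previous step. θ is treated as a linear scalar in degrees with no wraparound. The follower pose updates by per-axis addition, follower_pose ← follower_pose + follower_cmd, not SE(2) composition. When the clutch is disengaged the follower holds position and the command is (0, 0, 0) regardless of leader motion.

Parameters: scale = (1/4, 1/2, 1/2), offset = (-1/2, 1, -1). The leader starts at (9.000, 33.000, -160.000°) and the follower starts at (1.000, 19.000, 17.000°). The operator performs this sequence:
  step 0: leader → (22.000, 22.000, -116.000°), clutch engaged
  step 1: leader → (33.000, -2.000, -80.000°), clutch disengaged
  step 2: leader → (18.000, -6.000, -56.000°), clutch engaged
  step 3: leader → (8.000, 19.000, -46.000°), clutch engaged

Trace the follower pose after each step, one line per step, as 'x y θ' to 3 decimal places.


3.750 14.500 38.000
3.750 14.500 38.000
-0.500 13.500 49.000
-3.500 27.000 53.000

step 0: Δleader=(13.000, -11.000, 44.000°), engaged; cmd=(2.750, -4.500, 21.000°) → follower=(3.750, 14.500, 38.000°)
step 1: Δleader=(11.000, -24.000, 36.000°), disengaged; cmd=(0,0,0) → follower holds at (3.750, 14.500, 38.000°)
step 2: Δleader=(-15.000, -4.000, 24.000°), engaged; cmd=(-4.250, -1.000, 11.000°) → follower=(-0.500, 13.500, 49.000°)
step 3: Δleader=(-10.000, 25.000, 10.000°), engaged; cmd=(-3.000, 13.500, 4.000°) → follower=(-3.500, 27.000, 53.000°)


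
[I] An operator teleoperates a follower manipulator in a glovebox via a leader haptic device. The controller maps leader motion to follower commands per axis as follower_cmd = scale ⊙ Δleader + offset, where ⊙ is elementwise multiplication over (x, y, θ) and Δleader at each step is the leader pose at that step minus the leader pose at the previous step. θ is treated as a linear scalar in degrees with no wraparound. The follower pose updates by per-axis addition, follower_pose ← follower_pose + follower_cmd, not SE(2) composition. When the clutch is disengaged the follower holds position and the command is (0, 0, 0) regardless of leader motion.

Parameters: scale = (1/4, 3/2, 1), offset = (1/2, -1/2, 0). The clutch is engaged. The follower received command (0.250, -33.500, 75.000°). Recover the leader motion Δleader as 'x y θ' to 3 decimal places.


-1.000 -22.000 75.000

axis x: (0.250 − 1/2) / (1/4) = -1.000
axis y: (-33.500 − -1/2) / (3/2) = -22.000
axis θ: (75.000 − 0) / (1) = 75.000


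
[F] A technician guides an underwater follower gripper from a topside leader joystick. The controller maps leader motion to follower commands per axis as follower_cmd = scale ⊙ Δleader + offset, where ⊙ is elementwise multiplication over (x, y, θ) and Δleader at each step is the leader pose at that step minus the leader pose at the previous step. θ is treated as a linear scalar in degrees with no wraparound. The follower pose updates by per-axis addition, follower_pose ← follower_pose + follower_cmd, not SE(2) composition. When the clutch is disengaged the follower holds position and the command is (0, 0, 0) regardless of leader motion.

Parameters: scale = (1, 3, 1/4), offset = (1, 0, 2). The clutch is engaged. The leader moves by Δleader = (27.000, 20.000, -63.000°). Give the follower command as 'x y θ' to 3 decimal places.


axis x: 1·27.000 + 1 = 28.000
axis y: 3·20.000 + 0 = 60.000
axis θ: 1/4·-63.000 + 2 = -13.750

28.000 60.000 -13.750


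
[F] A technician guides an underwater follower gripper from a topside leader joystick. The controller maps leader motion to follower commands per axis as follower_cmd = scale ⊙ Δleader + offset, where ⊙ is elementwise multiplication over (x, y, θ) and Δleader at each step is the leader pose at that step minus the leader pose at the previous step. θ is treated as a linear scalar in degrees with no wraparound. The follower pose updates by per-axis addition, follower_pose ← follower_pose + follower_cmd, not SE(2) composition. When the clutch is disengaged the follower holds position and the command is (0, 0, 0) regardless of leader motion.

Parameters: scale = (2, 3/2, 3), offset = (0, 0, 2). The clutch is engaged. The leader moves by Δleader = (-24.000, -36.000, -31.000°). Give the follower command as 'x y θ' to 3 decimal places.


-48.000 -54.000 -91.000

axis x: 2·-24.000 + 0 = -48.000
axis y: 3/2·-36.000 + 0 = -54.000
axis θ: 3·-31.000 + 2 = -91.000


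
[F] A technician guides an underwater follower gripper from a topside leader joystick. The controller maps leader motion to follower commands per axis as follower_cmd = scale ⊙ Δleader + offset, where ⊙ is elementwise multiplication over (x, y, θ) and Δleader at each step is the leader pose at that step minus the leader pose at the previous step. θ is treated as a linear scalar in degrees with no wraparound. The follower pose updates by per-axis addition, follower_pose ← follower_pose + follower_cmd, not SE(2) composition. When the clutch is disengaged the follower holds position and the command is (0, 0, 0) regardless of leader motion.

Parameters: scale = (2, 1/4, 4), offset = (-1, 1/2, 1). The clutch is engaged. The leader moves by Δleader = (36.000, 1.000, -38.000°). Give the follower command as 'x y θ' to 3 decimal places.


71.000 0.750 -151.000

axis x: 2·36.000 + -1 = 71.000
axis y: 1/4·1.000 + 1/2 = 0.750
axis θ: 4·-38.000 + 1 = -151.000


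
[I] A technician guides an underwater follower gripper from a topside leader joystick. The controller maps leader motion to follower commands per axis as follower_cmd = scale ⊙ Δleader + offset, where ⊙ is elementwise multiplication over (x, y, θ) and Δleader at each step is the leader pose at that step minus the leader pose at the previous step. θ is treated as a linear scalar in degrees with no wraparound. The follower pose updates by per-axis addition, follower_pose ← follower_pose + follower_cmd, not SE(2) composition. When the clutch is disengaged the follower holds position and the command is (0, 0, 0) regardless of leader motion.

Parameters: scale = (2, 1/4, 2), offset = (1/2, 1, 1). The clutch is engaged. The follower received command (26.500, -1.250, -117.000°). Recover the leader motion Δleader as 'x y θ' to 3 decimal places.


13.000 -9.000 -59.000

axis x: (26.500 − 1/2) / (2) = 13.000
axis y: (-1.250 − 1) / (1/4) = -9.000
axis θ: (-117.000 − 1) / (2) = -59.000


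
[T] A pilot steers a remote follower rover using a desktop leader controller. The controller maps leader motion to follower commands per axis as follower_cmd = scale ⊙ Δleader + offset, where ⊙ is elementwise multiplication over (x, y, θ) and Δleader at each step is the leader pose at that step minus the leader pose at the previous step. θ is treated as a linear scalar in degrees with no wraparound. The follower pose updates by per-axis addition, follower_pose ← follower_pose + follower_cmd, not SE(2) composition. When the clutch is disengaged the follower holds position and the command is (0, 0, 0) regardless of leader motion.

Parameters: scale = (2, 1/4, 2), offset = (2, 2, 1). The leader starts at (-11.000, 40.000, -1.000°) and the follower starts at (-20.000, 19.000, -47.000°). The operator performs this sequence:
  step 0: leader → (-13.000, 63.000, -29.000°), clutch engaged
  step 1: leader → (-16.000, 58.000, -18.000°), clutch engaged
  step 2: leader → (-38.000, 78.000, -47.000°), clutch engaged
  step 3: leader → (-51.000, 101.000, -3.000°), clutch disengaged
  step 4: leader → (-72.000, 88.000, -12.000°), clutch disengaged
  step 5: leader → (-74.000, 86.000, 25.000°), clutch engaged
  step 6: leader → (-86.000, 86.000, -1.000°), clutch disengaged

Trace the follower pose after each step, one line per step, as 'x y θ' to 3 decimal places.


-22.000 26.750 -102.000
-26.000 27.500 -79.000
-68.000 34.500 -136.000
-68.000 34.500 -136.000
-68.000 34.500 -136.000
-70.000 36.000 -61.000
-70.000 36.000 -61.000

step 0: Δleader=(-2.000, 23.000, -28.000°), engaged; cmd=(-2.000, 7.750, -55.000°) → follower=(-22.000, 26.750, -102.000°)
step 1: Δleader=(-3.000, -5.000, 11.000°), engaged; cmd=(-4.000, 0.750, 23.000°) → follower=(-26.000, 27.500, -79.000°)
step 2: Δleader=(-22.000, 20.000, -29.000°), engaged; cmd=(-42.000, 7.000, -57.000°) → follower=(-68.000, 34.500, -136.000°)
step 3: Δleader=(-13.000, 23.000, 44.000°), disengaged; cmd=(0,0,0) → follower holds at (-68.000, 34.500, -136.000°)
step 4: Δleader=(-21.000, -13.000, -9.000°), disengaged; cmd=(0,0,0) → follower holds at (-68.000, 34.500, -136.000°)
step 5: Δleader=(-2.000, -2.000, 37.000°), engaged; cmd=(-2.000, 1.500, 75.000°) → follower=(-70.000, 36.000, -61.000°)
step 6: Δleader=(-12.000, 0.000, -26.000°), disengaged; cmd=(0,0,0) → follower holds at (-70.000, 36.000, -61.000°)


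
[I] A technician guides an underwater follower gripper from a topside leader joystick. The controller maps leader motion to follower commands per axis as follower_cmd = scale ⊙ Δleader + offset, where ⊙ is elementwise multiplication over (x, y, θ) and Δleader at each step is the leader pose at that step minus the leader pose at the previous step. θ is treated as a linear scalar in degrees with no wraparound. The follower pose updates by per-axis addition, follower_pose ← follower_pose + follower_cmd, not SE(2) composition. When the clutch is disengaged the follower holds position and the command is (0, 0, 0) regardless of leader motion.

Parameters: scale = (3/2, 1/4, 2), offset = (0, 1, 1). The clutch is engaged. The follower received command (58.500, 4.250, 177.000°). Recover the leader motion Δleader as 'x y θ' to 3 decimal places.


39.000 13.000 88.000

axis x: (58.500 − 0) / (3/2) = 39.000
axis y: (4.250 − 1) / (1/4) = 13.000
axis θ: (177.000 − 1) / (2) = 88.000


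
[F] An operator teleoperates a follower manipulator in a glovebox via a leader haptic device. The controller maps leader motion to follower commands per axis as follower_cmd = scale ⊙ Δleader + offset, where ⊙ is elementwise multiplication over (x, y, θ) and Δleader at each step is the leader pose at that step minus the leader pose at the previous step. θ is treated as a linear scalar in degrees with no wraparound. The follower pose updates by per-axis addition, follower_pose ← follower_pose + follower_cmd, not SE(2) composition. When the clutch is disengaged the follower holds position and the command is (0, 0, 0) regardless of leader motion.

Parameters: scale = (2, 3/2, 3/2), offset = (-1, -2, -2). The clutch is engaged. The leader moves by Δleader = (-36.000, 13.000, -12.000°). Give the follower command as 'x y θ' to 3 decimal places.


-73.000 17.500 -20.000

axis x: 2·-36.000 + -1 = -73.000
axis y: 3/2·13.000 + -2 = 17.500
axis θ: 3/2·-12.000 + -2 = -20.000


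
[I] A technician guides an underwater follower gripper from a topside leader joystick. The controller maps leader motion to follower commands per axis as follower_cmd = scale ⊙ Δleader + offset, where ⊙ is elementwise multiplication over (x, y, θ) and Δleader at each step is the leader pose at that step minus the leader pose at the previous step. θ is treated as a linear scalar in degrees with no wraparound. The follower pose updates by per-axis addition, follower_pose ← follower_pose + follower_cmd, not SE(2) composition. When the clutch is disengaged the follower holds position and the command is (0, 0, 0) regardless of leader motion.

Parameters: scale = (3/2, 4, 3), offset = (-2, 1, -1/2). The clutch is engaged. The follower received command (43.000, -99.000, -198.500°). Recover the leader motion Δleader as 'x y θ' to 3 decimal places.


axis x: (43.000 − -2) / (3/2) = 30.000
axis y: (-99.000 − 1) / (4) = -25.000
axis θ: (-198.500 − -1/2) / (3) = -66.000

30.000 -25.000 -66.000


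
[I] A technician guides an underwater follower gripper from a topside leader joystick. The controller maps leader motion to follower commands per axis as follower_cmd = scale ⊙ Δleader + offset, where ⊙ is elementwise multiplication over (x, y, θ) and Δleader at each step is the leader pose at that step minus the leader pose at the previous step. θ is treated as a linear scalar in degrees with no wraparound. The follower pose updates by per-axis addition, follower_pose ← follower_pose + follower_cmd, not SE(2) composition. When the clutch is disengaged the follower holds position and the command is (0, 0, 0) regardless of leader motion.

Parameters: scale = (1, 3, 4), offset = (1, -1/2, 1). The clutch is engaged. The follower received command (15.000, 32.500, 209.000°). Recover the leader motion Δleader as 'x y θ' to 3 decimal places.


14.000 11.000 52.000

axis x: (15.000 − 1) / (1) = 14.000
axis y: (32.500 − -1/2) / (3) = 11.000
axis θ: (209.000 − 1) / (4) = 52.000


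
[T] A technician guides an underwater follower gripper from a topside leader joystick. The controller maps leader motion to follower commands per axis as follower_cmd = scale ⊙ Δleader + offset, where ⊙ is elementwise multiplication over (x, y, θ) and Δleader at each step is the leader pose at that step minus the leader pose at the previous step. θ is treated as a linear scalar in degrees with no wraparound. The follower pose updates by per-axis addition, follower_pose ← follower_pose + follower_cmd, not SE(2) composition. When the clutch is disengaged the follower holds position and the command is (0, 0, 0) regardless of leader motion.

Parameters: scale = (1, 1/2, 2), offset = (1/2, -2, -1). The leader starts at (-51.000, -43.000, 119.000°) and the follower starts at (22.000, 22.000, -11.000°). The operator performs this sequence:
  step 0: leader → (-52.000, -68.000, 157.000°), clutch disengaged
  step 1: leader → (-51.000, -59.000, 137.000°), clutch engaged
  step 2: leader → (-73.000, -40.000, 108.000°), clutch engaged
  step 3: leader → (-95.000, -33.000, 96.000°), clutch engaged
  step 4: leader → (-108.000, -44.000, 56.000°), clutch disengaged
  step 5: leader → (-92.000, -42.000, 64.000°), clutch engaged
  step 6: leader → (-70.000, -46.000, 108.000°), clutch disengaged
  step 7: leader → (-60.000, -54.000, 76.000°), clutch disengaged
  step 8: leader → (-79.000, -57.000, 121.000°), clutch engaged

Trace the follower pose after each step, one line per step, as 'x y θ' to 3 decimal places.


22.000 22.000 -11.000
23.500 24.500 -52.000
2.000 32.000 -111.000
-19.500 33.500 -136.000
-19.500 33.500 -136.000
-3.000 32.500 -121.000
-3.000 32.500 -121.000
-3.000 32.500 -121.000
-21.500 29.000 -32.000

step 0: Δleader=(-1.000, -25.000, 38.000°), disengaged; cmd=(0,0,0) → follower holds at (22.000, 22.000, -11.000°)
step 1: Δleader=(1.000, 9.000, -20.000°), engaged; cmd=(1.500, 2.500, -41.000°) → follower=(23.500, 24.500, -52.000°)
step 2: Δleader=(-22.000, 19.000, -29.000°), engaged; cmd=(-21.500, 7.500, -59.000°) → follower=(2.000, 32.000, -111.000°)
step 3: Δleader=(-22.000, 7.000, -12.000°), engaged; cmd=(-21.500, 1.500, -25.000°) → follower=(-19.500, 33.500, -136.000°)
step 4: Δleader=(-13.000, -11.000, -40.000°), disengaged; cmd=(0,0,0) → follower holds at (-19.500, 33.500, -136.000°)
step 5: Δleader=(16.000, 2.000, 8.000°), engaged; cmd=(16.500, -1.000, 15.000°) → follower=(-3.000, 32.500, -121.000°)
step 6: Δleader=(22.000, -4.000, 44.000°), disengaged; cmd=(0,0,0) → follower holds at (-3.000, 32.500, -121.000°)
step 7: Δleader=(10.000, -8.000, -32.000°), disengaged; cmd=(0,0,0) → follower holds at (-3.000, 32.500, -121.000°)
step 8: Δleader=(-19.000, -3.000, 45.000°), engaged; cmd=(-18.500, -3.500, 89.000°) → follower=(-21.500, 29.000, -32.000°)


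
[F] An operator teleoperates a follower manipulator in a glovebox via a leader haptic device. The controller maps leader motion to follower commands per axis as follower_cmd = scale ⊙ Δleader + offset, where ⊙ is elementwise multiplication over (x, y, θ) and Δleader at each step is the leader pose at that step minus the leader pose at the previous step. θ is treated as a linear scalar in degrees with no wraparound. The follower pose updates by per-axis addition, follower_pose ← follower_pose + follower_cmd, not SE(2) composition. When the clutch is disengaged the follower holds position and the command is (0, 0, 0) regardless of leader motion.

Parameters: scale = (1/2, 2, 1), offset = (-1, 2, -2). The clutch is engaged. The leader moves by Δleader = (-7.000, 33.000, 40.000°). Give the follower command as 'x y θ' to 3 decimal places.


-4.500 68.000 38.000

axis x: 1/2·-7.000 + -1 = -4.500
axis y: 2·33.000 + 2 = 68.000
axis θ: 1·40.000 + -2 = 38.000


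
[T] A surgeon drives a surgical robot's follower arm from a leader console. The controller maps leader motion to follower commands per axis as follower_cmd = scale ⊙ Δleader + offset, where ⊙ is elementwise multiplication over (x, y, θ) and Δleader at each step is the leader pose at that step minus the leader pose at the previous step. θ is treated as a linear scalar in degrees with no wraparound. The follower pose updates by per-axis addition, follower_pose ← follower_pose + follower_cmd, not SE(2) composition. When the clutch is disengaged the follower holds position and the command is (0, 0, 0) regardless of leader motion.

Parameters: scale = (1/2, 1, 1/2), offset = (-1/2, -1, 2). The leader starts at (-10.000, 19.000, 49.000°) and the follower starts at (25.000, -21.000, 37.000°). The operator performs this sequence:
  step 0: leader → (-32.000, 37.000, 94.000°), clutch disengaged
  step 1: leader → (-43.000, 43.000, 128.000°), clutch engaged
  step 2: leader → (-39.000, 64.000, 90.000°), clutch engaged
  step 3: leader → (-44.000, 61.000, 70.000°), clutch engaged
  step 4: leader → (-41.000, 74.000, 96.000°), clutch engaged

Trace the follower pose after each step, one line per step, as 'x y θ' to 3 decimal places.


25.000 -21.000 37.000
19.000 -16.000 56.000
20.500 4.000 39.000
17.500 0.000 31.000
18.500 12.000 46.000

step 0: Δleader=(-22.000, 18.000, 45.000°), disengaged; cmd=(0,0,0) → follower holds at (25.000, -21.000, 37.000°)
step 1: Δleader=(-11.000, 6.000, 34.000°), engaged; cmd=(-6.000, 5.000, 19.000°) → follower=(19.000, -16.000, 56.000°)
step 2: Δleader=(4.000, 21.000, -38.000°), engaged; cmd=(1.500, 20.000, -17.000°) → follower=(20.500, 4.000, 39.000°)
step 3: Δleader=(-5.000, -3.000, -20.000°), engaged; cmd=(-3.000, -4.000, -8.000°) → follower=(17.500, 0.000, 31.000°)
step 4: Δleader=(3.000, 13.000, 26.000°), engaged; cmd=(1.000, 12.000, 15.000°) → follower=(18.500, 12.000, 46.000°)


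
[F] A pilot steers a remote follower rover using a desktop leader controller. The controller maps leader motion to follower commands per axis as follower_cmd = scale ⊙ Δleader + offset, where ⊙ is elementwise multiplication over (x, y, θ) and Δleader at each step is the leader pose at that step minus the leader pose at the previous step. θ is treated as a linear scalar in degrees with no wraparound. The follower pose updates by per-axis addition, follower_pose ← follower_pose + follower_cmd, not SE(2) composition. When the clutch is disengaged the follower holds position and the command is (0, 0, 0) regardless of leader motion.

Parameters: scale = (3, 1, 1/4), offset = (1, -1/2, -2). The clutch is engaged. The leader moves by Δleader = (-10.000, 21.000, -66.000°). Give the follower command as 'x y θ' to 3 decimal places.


axis x: 3·-10.000 + 1 = -29.000
axis y: 1·21.000 + -1/2 = 20.500
axis θ: 1/4·-66.000 + -2 = -18.500

-29.000 20.500 -18.500


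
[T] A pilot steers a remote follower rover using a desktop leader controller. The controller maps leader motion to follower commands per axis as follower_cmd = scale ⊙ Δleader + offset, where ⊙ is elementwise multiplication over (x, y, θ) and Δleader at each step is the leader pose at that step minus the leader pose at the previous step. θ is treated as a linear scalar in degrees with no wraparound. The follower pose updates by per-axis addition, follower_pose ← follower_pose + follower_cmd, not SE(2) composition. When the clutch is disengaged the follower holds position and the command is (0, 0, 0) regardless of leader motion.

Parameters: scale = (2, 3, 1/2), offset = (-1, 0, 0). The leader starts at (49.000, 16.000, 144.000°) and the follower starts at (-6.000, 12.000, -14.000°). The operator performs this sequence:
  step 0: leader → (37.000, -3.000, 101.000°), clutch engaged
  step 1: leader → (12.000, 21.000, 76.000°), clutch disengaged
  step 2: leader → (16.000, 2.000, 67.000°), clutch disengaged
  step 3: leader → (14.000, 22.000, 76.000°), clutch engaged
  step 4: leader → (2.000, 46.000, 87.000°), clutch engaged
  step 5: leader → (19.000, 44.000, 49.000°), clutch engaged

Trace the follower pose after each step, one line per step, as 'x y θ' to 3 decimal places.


-31.000 -45.000 -35.500
-31.000 -45.000 -35.500
-31.000 -45.000 -35.500
-36.000 15.000 -31.000
-61.000 87.000 -25.500
-28.000 81.000 -44.500

step 0: Δleader=(-12.000, -19.000, -43.000°), engaged; cmd=(-25.000, -57.000, -21.500°) → follower=(-31.000, -45.000, -35.500°)
step 1: Δleader=(-25.000, 24.000, -25.000°), disengaged; cmd=(0,0,0) → follower holds at (-31.000, -45.000, -35.500°)
step 2: Δleader=(4.000, -19.000, -9.000°), disengaged; cmd=(0,0,0) → follower holds at (-31.000, -45.000, -35.500°)
step 3: Δleader=(-2.000, 20.000, 9.000°), engaged; cmd=(-5.000, 60.000, 4.500°) → follower=(-36.000, 15.000, -31.000°)
step 4: Δleader=(-12.000, 24.000, 11.000°), engaged; cmd=(-25.000, 72.000, 5.500°) → follower=(-61.000, 87.000, -25.500°)
step 5: Δleader=(17.000, -2.000, -38.000°), engaged; cmd=(33.000, -6.000, -19.000°) → follower=(-28.000, 81.000, -44.500°)


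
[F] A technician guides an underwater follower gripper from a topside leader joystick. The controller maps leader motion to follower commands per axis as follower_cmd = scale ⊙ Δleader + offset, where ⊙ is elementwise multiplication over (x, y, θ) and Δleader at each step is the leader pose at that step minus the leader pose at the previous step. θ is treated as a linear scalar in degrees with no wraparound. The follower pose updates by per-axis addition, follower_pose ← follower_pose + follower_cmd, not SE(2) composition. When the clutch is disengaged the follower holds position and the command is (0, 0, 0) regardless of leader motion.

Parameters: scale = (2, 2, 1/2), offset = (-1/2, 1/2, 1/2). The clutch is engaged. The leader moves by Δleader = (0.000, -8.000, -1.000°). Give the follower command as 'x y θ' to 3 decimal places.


axis x: 2·0.000 + -1/2 = -0.500
axis y: 2·-8.000 + 1/2 = -15.500
axis θ: 1/2·-1.000 + 1/2 = 0.000

-0.500 -15.500 0.000


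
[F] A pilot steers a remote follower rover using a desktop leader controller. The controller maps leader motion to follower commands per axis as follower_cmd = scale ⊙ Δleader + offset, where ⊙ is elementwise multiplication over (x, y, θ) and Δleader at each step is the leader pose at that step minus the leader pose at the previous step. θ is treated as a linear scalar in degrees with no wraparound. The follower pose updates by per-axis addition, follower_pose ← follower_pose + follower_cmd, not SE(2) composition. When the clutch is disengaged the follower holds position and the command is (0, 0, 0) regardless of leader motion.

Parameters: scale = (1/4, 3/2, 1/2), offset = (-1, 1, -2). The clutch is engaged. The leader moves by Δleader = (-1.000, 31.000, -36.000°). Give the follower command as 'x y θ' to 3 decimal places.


axis x: 1/4·-1.000 + -1 = -1.250
axis y: 3/2·31.000 + 1 = 47.500
axis θ: 1/2·-36.000 + -2 = -20.000

-1.250 47.500 -20.000


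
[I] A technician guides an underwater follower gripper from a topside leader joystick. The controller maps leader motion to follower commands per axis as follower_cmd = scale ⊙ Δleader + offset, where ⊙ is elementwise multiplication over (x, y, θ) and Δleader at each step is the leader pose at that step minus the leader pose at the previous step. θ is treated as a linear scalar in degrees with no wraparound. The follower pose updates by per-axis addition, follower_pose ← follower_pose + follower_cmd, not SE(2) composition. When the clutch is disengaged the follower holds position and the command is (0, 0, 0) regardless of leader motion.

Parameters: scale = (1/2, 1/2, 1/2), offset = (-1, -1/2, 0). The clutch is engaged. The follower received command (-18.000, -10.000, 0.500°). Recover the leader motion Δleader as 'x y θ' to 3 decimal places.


-34.000 -19.000 1.000

axis x: (-18.000 − -1) / (1/2) = -34.000
axis y: (-10.000 − -1/2) / (1/2) = -19.000
axis θ: (0.500 − 0) / (1/2) = 1.000


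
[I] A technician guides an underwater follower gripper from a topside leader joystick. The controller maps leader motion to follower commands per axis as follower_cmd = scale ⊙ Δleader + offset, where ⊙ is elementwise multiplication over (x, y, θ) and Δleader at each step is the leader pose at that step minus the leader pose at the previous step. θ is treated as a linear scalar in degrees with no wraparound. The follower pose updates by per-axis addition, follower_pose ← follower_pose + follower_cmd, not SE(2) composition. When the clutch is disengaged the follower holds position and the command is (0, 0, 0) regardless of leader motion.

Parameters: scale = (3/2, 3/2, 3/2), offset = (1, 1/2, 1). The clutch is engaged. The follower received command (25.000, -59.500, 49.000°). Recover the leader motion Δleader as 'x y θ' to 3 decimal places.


16.000 -40.000 32.000

axis x: (25.000 − 1) / (3/2) = 16.000
axis y: (-59.500 − 1/2) / (3/2) = -40.000
axis θ: (49.000 − 1) / (3/2) = 32.000


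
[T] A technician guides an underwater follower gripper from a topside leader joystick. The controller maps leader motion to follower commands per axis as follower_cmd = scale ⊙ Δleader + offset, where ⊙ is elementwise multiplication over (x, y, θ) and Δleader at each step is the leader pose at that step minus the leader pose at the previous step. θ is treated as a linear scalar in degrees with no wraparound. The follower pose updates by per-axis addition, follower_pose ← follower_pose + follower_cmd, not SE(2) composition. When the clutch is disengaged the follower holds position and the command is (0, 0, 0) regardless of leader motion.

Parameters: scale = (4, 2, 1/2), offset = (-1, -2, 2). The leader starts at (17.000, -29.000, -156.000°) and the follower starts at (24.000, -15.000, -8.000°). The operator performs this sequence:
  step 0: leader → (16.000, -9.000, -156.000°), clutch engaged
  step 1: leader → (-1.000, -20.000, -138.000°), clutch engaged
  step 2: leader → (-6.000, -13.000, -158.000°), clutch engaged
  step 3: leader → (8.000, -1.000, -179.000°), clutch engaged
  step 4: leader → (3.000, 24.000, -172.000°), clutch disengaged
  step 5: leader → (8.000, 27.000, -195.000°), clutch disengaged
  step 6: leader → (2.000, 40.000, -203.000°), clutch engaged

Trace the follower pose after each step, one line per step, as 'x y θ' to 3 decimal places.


step 0: Δleader=(-1.000, 20.000, 0.000°), engaged; cmd=(-5.000, 38.000, 2.000°) → follower=(19.000, 23.000, -6.000°)
step 1: Δleader=(-17.000, -11.000, 18.000°), engaged; cmd=(-69.000, -24.000, 11.000°) → follower=(-50.000, -1.000, 5.000°)
step 2: Δleader=(-5.000, 7.000, -20.000°), engaged; cmd=(-21.000, 12.000, -8.000°) → follower=(-71.000, 11.000, -3.000°)
step 3: Δleader=(14.000, 12.000, -21.000°), engaged; cmd=(55.000, 22.000, -8.500°) → follower=(-16.000, 33.000, -11.500°)
step 4: Δleader=(-5.000, 25.000, 7.000°), disengaged; cmd=(0,0,0) → follower holds at (-16.000, 33.000, -11.500°)
step 5: Δleader=(5.000, 3.000, -23.000°), disengaged; cmd=(0,0,0) → follower holds at (-16.000, 33.000, -11.500°)
step 6: Δleader=(-6.000, 13.000, -8.000°), engaged; cmd=(-25.000, 24.000, -2.000°) → follower=(-41.000, 57.000, -13.500°)

19.000 23.000 -6.000
-50.000 -1.000 5.000
-71.000 11.000 -3.000
-16.000 33.000 -11.500
-16.000 33.000 -11.500
-16.000 33.000 -11.500
-41.000 57.000 -13.500


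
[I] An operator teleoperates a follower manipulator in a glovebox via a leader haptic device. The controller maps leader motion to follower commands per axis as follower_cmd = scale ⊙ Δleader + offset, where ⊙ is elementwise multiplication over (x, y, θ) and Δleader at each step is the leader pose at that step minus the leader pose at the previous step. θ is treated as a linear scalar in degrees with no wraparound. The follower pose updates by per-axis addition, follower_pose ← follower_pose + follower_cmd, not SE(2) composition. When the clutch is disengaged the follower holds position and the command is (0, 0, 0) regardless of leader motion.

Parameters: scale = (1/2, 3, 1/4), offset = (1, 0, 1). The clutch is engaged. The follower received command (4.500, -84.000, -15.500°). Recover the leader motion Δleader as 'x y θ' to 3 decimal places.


7.000 -28.000 -66.000

axis x: (4.500 − 1) / (1/2) = 7.000
axis y: (-84.000 − 0) / (3) = -28.000
axis θ: (-15.500 − 1) / (1/4) = -66.000


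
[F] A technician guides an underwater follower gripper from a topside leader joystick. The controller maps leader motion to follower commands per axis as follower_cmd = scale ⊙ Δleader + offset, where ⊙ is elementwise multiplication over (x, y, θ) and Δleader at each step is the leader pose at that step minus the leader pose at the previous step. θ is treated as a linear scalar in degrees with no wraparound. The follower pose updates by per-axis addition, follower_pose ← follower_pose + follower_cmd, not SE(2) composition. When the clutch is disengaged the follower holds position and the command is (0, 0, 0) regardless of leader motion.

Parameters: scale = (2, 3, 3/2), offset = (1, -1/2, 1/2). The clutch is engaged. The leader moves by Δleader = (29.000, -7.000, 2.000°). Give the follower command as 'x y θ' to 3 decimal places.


59.000 -21.500 3.500

axis x: 2·29.000 + 1 = 59.000
axis y: 3·-7.000 + -1/2 = -21.500
axis θ: 3/2·2.000 + 1/2 = 3.500


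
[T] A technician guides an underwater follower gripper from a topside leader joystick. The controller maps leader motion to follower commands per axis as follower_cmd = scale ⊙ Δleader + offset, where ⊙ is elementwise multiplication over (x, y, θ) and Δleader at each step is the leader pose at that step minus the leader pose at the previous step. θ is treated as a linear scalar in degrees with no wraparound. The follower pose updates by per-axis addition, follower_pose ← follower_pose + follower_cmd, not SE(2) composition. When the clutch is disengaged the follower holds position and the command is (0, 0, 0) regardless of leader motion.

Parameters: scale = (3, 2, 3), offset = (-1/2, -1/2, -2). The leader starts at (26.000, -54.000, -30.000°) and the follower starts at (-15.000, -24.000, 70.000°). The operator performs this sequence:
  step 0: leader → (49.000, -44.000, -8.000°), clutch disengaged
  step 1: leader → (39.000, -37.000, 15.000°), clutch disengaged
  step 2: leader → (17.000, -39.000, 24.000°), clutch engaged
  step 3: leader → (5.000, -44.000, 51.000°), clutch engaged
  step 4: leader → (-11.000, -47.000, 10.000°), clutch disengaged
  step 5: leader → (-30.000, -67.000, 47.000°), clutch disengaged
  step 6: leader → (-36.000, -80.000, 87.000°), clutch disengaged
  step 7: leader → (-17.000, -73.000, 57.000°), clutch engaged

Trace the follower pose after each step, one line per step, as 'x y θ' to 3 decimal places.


-15.000 -24.000 70.000
-15.000 -24.000 70.000
-81.500 -28.500 95.000
-118.000 -39.000 174.000
-118.000 -39.000 174.000
-118.000 -39.000 174.000
-118.000 -39.000 174.000
-61.500 -25.500 82.000

step 0: Δleader=(23.000, 10.000, 22.000°), disengaged; cmd=(0,0,0) → follower holds at (-15.000, -24.000, 70.000°)
step 1: Δleader=(-10.000, 7.000, 23.000°), disengaged; cmd=(0,0,0) → follower holds at (-15.000, -24.000, 70.000°)
step 2: Δleader=(-22.000, -2.000, 9.000°), engaged; cmd=(-66.500, -4.500, 25.000°) → follower=(-81.500, -28.500, 95.000°)
step 3: Δleader=(-12.000, -5.000, 27.000°), engaged; cmd=(-36.500, -10.500, 79.000°) → follower=(-118.000, -39.000, 174.000°)
step 4: Δleader=(-16.000, -3.000, -41.000°), disengaged; cmd=(0,0,0) → follower holds at (-118.000, -39.000, 174.000°)
step 5: Δleader=(-19.000, -20.000, 37.000°), disengaged; cmd=(0,0,0) → follower holds at (-118.000, -39.000, 174.000°)
step 6: Δleader=(-6.000, -13.000, 40.000°), disengaged; cmd=(0,0,0) → follower holds at (-118.000, -39.000, 174.000°)
step 7: Δleader=(19.000, 7.000, -30.000°), engaged; cmd=(56.500, 13.500, -92.000°) → follower=(-61.500, -25.500, 82.000°)


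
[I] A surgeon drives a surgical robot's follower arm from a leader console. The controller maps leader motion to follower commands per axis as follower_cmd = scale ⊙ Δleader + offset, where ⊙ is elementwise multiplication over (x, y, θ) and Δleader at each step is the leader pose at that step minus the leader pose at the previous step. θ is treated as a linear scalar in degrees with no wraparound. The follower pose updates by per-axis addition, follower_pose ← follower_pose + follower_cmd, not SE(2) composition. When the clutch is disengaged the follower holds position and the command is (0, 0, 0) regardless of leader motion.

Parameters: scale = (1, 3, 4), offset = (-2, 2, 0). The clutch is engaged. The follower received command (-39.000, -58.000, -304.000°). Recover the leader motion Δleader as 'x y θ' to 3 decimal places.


-37.000 -20.000 -76.000

axis x: (-39.000 − -2) / (1) = -37.000
axis y: (-58.000 − 2) / (3) = -20.000
axis θ: (-304.000 − 0) / (4) = -76.000


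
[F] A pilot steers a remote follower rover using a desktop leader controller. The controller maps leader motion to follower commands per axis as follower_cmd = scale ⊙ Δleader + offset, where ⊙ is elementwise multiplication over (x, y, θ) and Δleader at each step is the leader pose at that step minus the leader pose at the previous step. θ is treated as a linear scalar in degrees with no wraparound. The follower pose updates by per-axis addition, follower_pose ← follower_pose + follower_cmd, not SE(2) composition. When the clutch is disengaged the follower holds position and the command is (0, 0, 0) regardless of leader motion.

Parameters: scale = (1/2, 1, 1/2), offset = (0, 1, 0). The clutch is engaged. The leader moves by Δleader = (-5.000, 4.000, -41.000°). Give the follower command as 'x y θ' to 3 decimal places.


axis x: 1/2·-5.000 + 0 = -2.500
axis y: 1·4.000 + 1 = 5.000
axis θ: 1/2·-41.000 + 0 = -20.500

-2.500 5.000 -20.500


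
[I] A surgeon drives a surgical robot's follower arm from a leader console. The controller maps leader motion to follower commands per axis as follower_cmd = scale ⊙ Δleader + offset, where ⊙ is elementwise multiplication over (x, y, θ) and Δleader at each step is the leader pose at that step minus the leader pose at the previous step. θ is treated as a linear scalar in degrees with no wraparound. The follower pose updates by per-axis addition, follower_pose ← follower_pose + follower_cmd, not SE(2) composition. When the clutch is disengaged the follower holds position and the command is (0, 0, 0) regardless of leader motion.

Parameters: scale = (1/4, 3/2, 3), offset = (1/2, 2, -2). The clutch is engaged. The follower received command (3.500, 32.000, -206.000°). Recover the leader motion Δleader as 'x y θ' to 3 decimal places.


axis x: (3.500 − 1/2) / (1/4) = 12.000
axis y: (32.000 − 2) / (3/2) = 20.000
axis θ: (-206.000 − -2) / (3) = -68.000

12.000 20.000 -68.000


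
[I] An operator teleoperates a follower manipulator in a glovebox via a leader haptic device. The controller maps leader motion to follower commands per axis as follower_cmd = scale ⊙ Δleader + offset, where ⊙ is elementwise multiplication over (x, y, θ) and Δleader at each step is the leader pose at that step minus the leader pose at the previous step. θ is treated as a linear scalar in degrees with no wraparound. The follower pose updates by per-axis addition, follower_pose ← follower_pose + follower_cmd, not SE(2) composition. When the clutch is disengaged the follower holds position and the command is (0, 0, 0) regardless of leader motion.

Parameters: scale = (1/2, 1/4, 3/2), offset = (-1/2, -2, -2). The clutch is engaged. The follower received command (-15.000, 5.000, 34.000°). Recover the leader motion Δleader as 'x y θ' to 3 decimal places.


-29.000 28.000 24.000

axis x: (-15.000 − -1/2) / (1/2) = -29.000
axis y: (5.000 − -2) / (1/4) = 28.000
axis θ: (34.000 − -2) / (3/2) = 24.000
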